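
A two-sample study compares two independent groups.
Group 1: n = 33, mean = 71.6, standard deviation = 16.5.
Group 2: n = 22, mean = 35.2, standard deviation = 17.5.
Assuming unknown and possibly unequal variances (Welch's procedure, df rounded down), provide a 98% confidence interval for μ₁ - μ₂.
(25.02, 47.78)

Difference: x̄₁ - x̄₂ = 36.40
SE = √(s₁²/n₁ + s₂²/n₂) = √(16.5²/33 + 17.5²/22) = 4.7086
df = 43.29 → 43 (Welch–Satterthwaite, rounded down)
t* = 2.416

CI: 36.40 ± 2.416 · 4.7086 = 36.40 ± 11.38 = (25.02, 47.78)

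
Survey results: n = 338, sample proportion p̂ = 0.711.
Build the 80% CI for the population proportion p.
(0.679, 0.743)

Proportion CI:
SE = √(p̂(1-p̂)/n) = √(0.711 · 0.289 / 338) = 0.02466

z* = 1.282
Margin = z* · SE = 1.282 · 0.02466 = 0.0316

CI: 0.711 ± 0.0316 = (0.679, 0.743)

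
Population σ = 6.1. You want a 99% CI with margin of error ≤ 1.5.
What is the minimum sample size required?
n ≥ 110

For margin E ≤ 1.5:
n ≥ (z* · σ / E)²
n ≥ (2.576 · 6.1 / 1.5)²
n ≥ 109.74

Minimum n = 110 (rounding up)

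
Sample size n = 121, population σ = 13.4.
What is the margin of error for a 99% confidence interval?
Margin of error = 3.14

Margin of error = z* · σ/√n
= 2.576 · 13.4/√121
= 2.576 · 13.4/11.0000
= 3.14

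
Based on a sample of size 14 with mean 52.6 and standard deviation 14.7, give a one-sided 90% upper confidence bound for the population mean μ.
μ ≤ 57.90

Upper bound (one-sided):
t* = 1.350 (one-sided for 90%)
Upper bound = x̄ + t* · s/√n = 52.6 + 1.350 · 14.7/√14 = 57.90

We are 90% confident that μ ≤ 57.90.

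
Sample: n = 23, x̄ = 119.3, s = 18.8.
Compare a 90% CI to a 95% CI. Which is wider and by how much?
95% CI is wider by 2.80

df = 22
90% CI: t* = 1.717, (112.57, 126.03), width = 2 · t* · s/√n = 13.46
95% CI: t* = 2.074, (111.17, 127.43), width = 2 · t* · s/√n = 16.26

The 95% CI is wider by 16.26 - 13.46 = 2.80.
Higher confidence requires a wider interval.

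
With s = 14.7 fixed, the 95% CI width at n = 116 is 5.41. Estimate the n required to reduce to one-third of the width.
n ≈ 1044

CI width ∝ 1/√n
To reduce width by factor 3, need √n to grow by 3 → need 3² = 9 times as many samples.

Current: n = 116, width = 5.41
New: n = 1044, width ≈ 1.79

Width reduced by factor of 5.41/1.79 = 3.02.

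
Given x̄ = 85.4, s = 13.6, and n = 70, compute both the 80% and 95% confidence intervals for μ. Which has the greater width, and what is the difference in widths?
95% CI is wider by 2.28

df = 69
80% CI: t* = 1.294, (83.30, 87.50), width = 2 · t* · s/√n = 4.21
95% CI: t* = 1.995, (82.16, 88.64), width = 2 · t* · s/√n = 6.49

The 95% CI is wider by 6.49 - 4.21 = 2.28.
Higher confidence requires a wider interval.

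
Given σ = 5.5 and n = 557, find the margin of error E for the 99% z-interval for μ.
Margin of error = 0.60

Margin of error = z* · σ/√n
= 2.576 · 5.5/√557
= 2.576 · 5.5/23.6008
= 0.60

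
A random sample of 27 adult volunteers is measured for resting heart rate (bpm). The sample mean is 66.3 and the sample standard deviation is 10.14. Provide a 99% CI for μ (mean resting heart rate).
(60.88, 71.72)

t-interval (σ unknown):
df = n - 1 = 26
t* = 2.779 for 99% confidence

Margin of error = t* · s/√n = 2.779 · 10.14/√27 = 5.42

CI: (60.88, 71.72)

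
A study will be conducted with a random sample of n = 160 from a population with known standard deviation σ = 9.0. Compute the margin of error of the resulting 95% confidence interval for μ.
Margin of error = 1.39

Margin of error = z* · σ/√n
= 1.960 · 9.0/√160
= 1.960 · 9.0/12.6491
= 1.39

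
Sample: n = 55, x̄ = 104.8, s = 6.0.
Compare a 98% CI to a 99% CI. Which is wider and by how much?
99% CI is wider by 0.44

df = 54
98% CI: t* = 2.397, (102.86, 106.74), width = 2 · t* · s/√n = 3.88
99% CI: t* = 2.670, (102.64, 106.96), width = 2 · t* · s/√n = 4.32

The 99% CI is wider by 4.32 - 3.88 = 0.44.
Higher confidence requires a wider interval.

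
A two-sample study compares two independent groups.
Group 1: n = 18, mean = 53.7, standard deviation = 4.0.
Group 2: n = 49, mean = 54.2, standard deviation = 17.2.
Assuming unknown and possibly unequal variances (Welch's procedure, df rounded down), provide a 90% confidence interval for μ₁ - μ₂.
(-4.90, 3.90)

Difference: x̄₁ - x̄₂ = -0.50
SE = √(s₁²/n₁ + s₂²/n₂) = √(4.0²/18 + 17.2²/49) = 2.6318
df = 59.53 → 59 (Welch–Satterthwaite, rounded down)
t* = 1.671

CI: -0.50 ± 1.671 · 2.6318 = -0.50 ± 4.40 = (-4.90, 3.90)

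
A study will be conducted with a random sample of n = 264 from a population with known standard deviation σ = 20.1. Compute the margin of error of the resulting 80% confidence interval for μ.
Margin of error = 1.59

Margin of error = z* · σ/√n
= 1.282 · 20.1/√264
= 1.282 · 20.1/16.2481
= 1.59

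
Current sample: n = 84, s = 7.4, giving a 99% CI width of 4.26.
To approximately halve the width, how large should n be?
n ≈ 336

CI width ∝ 1/√n
To reduce width by factor 2, need √n to grow by 2 → need 2² = 4 times as many samples.

Current: n = 84, width = 4.26
New: n = 336, width ≈ 2.09

Width reduced by factor of 4.26/2.09 = 2.04.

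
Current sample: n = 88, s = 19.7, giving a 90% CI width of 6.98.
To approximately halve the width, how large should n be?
n ≈ 352

CI width ∝ 1/√n
To reduce width by factor 2, need √n to grow by 2 → need 2² = 4 times as many samples.

Current: n = 88, width = 6.98
New: n = 352, width ≈ 3.46

Width reduced by factor of 6.98/3.46 = 2.02.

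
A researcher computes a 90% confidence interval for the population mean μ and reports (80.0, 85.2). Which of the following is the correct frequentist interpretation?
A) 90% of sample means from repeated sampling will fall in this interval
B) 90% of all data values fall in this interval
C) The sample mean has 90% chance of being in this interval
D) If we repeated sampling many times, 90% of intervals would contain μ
D

A) Wrong — coverage applies to intervals containing μ, not to future x̄ values.
B) Wrong — a CI is about the parameter μ, not individual data values.
C) Wrong — x̄ is observed and sits in the interval by construction.
D) Correct — this is the frequentist long-run coverage interpretation.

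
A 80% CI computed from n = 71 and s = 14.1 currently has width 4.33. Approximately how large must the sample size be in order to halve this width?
n ≈ 284

CI width ∝ 1/√n
To reduce width by factor 2, need √n to grow by 2 → need 2² = 4 times as many samples.

Current: n = 71, width = 4.33
New: n = 284, width ≈ 2.15

Width reduced by factor of 4.33/2.15 = 2.01.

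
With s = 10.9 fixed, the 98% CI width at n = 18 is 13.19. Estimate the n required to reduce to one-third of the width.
n ≈ 162

CI width ∝ 1/√n
To reduce width by factor 3, need √n to grow by 3 → need 3² = 9 times as many samples.

Current: n = 18, width = 13.19
New: n = 162, width ≈ 4.03

Width reduced by factor of 13.19/4.03 = 3.27.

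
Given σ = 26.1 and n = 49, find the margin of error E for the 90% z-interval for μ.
Margin of error = 6.13

Margin of error = z* · σ/√n
= 1.645 · 26.1/√49
= 1.645 · 26.1/7.0000
= 6.13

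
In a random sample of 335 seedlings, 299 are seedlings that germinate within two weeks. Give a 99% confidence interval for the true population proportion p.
(0.849, 0.936)

Proportion CI:
p̂ = 299/335 = 0.89254
SE = √(p̂(1-p̂)/n) = √(0.89254 · 0.10746 / 335) = 0.01692

z* = 2.576
Margin = z* · SE = 2.576 · 0.01692 = 0.0436

CI: 0.89254 ± 0.0436 = (0.849, 0.936)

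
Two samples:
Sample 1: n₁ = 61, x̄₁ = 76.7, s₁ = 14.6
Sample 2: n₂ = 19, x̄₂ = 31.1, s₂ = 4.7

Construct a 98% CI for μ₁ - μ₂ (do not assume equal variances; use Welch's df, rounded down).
(40.47, 50.73)

Difference: x̄₁ - x̄₂ = 45.60
SE = √(s₁²/n₁ + s₂²/n₂) = √(14.6²/61 + 4.7²/19) = 2.1580
df = 77.84 → 77 (Welch–Satterthwaite, rounded down)
t* = 2.376

CI: 45.60 ± 2.376 · 2.1580 = 45.60 ± 5.13 = (40.47, 50.73)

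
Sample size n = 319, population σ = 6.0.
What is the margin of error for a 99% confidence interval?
Margin of error = 0.87

Margin of error = z* · σ/√n
= 2.576 · 6.0/√319
= 2.576 · 6.0/17.8606
= 0.87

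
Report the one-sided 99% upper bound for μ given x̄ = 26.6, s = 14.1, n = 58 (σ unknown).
μ ≤ 31.03

Upper bound (one-sided):
t* = 2.394 (one-sided for 99%)
Upper bound = x̄ + t* · s/√n = 26.6 + 2.394 · 14.1/√58 = 31.03

We are 99% confident that μ ≤ 31.03.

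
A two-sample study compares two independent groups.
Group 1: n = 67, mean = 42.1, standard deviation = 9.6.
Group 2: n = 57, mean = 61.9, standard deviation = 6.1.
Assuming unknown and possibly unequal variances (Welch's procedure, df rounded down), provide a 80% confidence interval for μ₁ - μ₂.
(-21.64, -17.96)

Difference: x̄₁ - x̄₂ = -19.80
SE = √(s₁²/n₁ + s₂²/n₂) = √(9.6²/67 + 6.1²/57) = 1.4242
df = 113.41 → 113 (Welch–Satterthwaite, rounded down)
t* = 1.289

CI: -19.80 ± 1.289 · 1.4242 = -19.80 ± 1.84 = (-21.64, -17.96)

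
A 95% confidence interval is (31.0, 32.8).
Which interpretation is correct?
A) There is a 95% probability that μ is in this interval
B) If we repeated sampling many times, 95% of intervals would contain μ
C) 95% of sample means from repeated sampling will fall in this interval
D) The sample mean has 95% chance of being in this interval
B

A) Wrong — μ is fixed; the randomness lives in the interval, not in μ.
B) Correct — this is the frequentist long-run coverage interpretation.
C) Wrong — coverage applies to intervals containing μ, not to future x̄ values.
D) Wrong — x̄ is observed and sits in the interval by construction.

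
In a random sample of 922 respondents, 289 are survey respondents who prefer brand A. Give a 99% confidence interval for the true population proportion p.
(0.274, 0.353)

Proportion CI:
p̂ = 289/922 = 0.31345
SE = √(p̂(1-p̂)/n) = √(0.31345 · 0.68655 / 922) = 0.01528

z* = 2.576
Margin = z* · SE = 2.576 · 0.01528 = 0.0394

CI: 0.31345 ± 0.0394 = (0.274, 0.353)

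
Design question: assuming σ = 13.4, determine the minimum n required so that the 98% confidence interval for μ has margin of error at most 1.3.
n ≥ 575

For margin E ≤ 1.3:
n ≥ (z* · σ / E)²
n ≥ (2.326 · 13.4 / 1.3)²
n ≥ 574.83

Minimum n = 575 (rounding up)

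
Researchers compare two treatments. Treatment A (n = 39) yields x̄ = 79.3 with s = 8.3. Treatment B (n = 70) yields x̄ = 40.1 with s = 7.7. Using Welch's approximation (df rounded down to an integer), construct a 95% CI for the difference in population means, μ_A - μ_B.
(35.98, 42.42)

Difference: x̄₁ - x̄₂ = 39.20
SE = √(s₁²/n₁ + s₂²/n₂) = √(8.3²/39 + 7.7²/70) = 1.6166
df = 73.83 → 73 (Welch–Satterthwaite, rounded down)
t* = 1.993

CI: 39.20 ± 1.993 · 1.6166 = 39.20 ± 3.22 = (35.98, 42.42)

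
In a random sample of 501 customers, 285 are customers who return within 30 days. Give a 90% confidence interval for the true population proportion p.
(0.532, 0.605)

Proportion CI:
p̂ = 285/501 = 0.56886
SE = √(p̂(1-p̂)/n) = √(0.56886 · 0.43114 / 501) = 0.02213

z* = 1.645
Margin = z* · SE = 1.645 · 0.02213 = 0.0364

CI: 0.56886 ± 0.0364 = (0.532, 0.605)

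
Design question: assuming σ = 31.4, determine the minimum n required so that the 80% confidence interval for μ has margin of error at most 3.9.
n ≥ 107

For margin E ≤ 3.9:
n ≥ (z* · σ / E)²
n ≥ (1.282 · 31.4 / 3.9)²
n ≥ 106.54

Minimum n = 107 (rounding up)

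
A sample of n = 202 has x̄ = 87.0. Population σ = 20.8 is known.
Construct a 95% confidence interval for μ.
(84.13, 89.87)

z-interval (σ known):
z* = 1.960 for 95% confidence

Margin of error = z* · σ/√n = 1.960 · 20.8/√202 = 2.87

CI: (87.0 - 2.87, 87.0 + 2.87) = (84.13, 89.87)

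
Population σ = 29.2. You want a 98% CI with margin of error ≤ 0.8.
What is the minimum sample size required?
n ≥ 7208

For margin E ≤ 0.8:
n ≥ (z* · σ / E)²
n ≥ (2.326 · 29.2 / 0.8)²
n ≥ 7207.84

Minimum n = 7208 (rounding up)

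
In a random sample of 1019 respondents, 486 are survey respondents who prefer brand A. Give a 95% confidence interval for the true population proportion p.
(0.446, 0.508)

Proportion CI:
p̂ = 486/1019 = 0.47694
SE = √(p̂(1-p̂)/n) = √(0.47694 · 0.52306 / 1019) = 0.01565

z* = 1.960
Margin = z* · SE = 1.960 · 0.01565 = 0.0307

CI: 0.47694 ± 0.0307 = (0.446, 0.508)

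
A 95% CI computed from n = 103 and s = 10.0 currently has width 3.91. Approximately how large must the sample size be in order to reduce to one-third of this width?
n ≈ 927

CI width ∝ 1/√n
To reduce width by factor 3, need √n to grow by 3 → need 3² = 9 times as many samples.

Current: n = 103, width = 3.91
New: n = 927, width ≈ 1.29

Width reduced by factor of 3.91/1.29 = 3.03.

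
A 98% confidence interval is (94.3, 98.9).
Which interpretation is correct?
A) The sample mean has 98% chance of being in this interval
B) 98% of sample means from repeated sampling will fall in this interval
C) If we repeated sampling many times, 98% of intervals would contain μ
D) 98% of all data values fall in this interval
C

A) Wrong — x̄ is observed and sits in the interval by construction.
B) Wrong — coverage applies to intervals containing μ, not to future x̄ values.
C) Correct — this is the frequentist long-run coverage interpretation.
D) Wrong — a CI is about the parameter μ, not individual data values.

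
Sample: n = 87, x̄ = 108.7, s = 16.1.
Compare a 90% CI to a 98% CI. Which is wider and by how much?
98% CI is wider by 2.44

df = 86
90% CI: t* = 1.663, (105.83, 111.57), width = 2 · t* · s/√n = 5.74
98% CI: t* = 2.370, (104.61, 112.79), width = 2 · t* · s/√n = 8.18

The 98% CI is wider by 8.18 - 5.74 = 2.44.
Higher confidence requires a wider interval.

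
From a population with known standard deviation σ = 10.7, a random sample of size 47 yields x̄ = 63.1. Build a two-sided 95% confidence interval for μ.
(60.04, 66.16)

z-interval (σ known):
z* = 1.960 for 95% confidence

Margin of error = z* · σ/√n = 1.960 · 10.7/√47 = 3.06

CI: (63.1 - 3.06, 63.1 + 3.06) = (60.04, 66.16)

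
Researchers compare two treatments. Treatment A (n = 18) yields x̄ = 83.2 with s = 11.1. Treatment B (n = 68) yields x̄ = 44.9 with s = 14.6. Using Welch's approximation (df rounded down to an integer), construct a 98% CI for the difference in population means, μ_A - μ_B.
(30.59, 46.01)

Difference: x̄₁ - x̄₂ = 38.30
SE = √(s₁²/n₁ + s₂²/n₂) = √(11.1²/18 + 14.6²/68) = 3.1591
df = 34.31 → 34 (Welch–Satterthwaite, rounded down)
t* = 2.441

CI: 38.30 ± 2.441 · 3.1591 = 38.30 ± 7.71 = (30.59, 46.01)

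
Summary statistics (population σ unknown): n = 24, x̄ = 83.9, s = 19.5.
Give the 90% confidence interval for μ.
(77.08, 90.72)

t-interval (σ unknown):
df = n - 1 = 23
t* = 1.714 for 90% confidence

Margin of error = t* · s/√n = 1.714 · 19.5/√24 = 6.82

CI: (77.08, 90.72)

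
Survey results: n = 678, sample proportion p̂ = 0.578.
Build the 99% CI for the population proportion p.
(0.529, 0.627)

Proportion CI:
SE = √(p̂(1-p̂)/n) = √(0.578 · 0.422 / 678) = 0.01897

z* = 2.576
Margin = z* · SE = 2.576 · 0.01897 = 0.0489

CI: 0.578 ± 0.0489 = (0.529, 0.627)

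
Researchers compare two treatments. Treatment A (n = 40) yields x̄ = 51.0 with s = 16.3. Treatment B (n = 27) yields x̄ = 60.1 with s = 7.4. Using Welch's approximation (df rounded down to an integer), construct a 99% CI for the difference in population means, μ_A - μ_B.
(-16.94, -1.26)

Difference: x̄₁ - x̄₂ = -9.10
SE = √(s₁²/n₁ + s₂²/n₂) = √(16.3²/40 + 7.4²/27) = 2.9446
df = 58.30 → 58 (Welch–Satterthwaite, rounded down)
t* = 2.663

CI: -9.10 ± 2.663 · 2.9446 = -9.10 ± 7.84 = (-16.94, -1.26)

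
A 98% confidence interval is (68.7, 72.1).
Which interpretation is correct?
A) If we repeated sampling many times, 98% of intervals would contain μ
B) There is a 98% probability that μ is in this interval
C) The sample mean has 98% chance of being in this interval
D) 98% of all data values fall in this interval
A

A) Correct — this is the frequentist long-run coverage interpretation.
B) Wrong — μ is fixed; the randomness lives in the interval, not in μ.
C) Wrong — x̄ is observed and sits in the interval by construction.
D) Wrong — a CI is about the parameter μ, not individual data values.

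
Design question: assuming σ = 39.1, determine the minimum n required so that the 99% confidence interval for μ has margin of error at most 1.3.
n ≥ 6003

For margin E ≤ 1.3:
n ≥ (z* · σ / E)²
n ≥ (2.576 · 39.1 / 1.3)²
n ≥ 6002.86

Minimum n = 6003 (rounding up)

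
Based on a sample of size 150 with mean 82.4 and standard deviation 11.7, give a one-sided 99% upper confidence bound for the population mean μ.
μ ≤ 84.65

Upper bound (one-sided):
t* = 2.352 (one-sided for 99%)
Upper bound = x̄ + t* · s/√n = 82.4 + 2.352 · 11.7/√150 = 84.65

We are 99% confident that μ ≤ 84.65.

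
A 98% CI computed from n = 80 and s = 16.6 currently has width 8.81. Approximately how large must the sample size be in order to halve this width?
n ≈ 320

CI width ∝ 1/√n
To reduce width by factor 2, need √n to grow by 2 → need 2² = 4 times as many samples.

Current: n = 80, width = 8.81
New: n = 320, width ≈ 4.34

Width reduced by factor of 8.81/4.34 = 2.03.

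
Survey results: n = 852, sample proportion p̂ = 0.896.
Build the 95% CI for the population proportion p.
(0.876, 0.916)

Proportion CI:
SE = √(p̂(1-p̂)/n) = √(0.896 · 0.104 / 852) = 0.01046

z* = 1.960
Margin = z* · SE = 1.960 · 0.01046 = 0.0205

CI: 0.896 ± 0.0205 = (0.876, 0.916)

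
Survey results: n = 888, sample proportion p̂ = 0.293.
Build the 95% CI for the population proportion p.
(0.263, 0.323)

Proportion CI:
SE = √(p̂(1-p̂)/n) = √(0.293 · 0.707 / 888) = 0.01527

z* = 1.960
Margin = z* · SE = 1.960 · 0.01527 = 0.0299

CI: 0.293 ± 0.0299 = (0.263, 0.323)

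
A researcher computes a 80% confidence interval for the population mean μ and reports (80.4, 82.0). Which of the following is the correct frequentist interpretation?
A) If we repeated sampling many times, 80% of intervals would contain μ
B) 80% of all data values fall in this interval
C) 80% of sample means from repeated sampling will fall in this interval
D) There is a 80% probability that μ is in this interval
A

A) Correct — this is the frequentist long-run coverage interpretation.
B) Wrong — a CI is about the parameter μ, not individual data values.
C) Wrong — coverage applies to intervals containing μ, not to future x̄ values.
D) Wrong — μ is fixed; the randomness lives in the interval, not in μ.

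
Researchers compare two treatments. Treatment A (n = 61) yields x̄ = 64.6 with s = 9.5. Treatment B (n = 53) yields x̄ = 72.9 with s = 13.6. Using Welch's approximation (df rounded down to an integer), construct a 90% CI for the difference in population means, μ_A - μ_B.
(-12.00, -4.60)

Difference: x̄₁ - x̄₂ = -8.30
SE = √(s₁²/n₁ + s₂²/n₂) = √(9.5²/61 + 13.6²/53) = 2.2292
df = 91.23 → 91 (Welch–Satterthwaite, rounded down)
t* = 1.662

CI: -8.30 ± 1.662 · 2.2292 = -8.30 ± 3.70 = (-12.00, -4.60)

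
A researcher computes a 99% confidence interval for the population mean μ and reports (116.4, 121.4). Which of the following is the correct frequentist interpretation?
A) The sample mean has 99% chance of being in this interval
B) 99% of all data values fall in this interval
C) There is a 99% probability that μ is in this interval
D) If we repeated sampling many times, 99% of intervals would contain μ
D

A) Wrong — x̄ is observed and sits in the interval by construction.
B) Wrong — a CI is about the parameter μ, not individual data values.
C) Wrong — μ is fixed; the randomness lives in the interval, not in μ.
D) Correct — this is the frequentist long-run coverage interpretation.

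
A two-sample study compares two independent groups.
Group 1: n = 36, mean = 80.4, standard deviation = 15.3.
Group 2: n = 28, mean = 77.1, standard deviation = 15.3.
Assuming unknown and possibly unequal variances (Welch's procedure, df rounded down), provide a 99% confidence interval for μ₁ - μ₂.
(-6.97, 13.57)

Difference: x̄₁ - x̄₂ = 3.30
SE = √(s₁²/n₁ + s₂²/n₂) = √(15.3²/36 + 15.3²/28) = 3.8552
df = 58.18 → 58 (Welch–Satterthwaite, rounded down)
t* = 2.663

CI: 3.30 ± 2.663 · 3.8552 = 3.30 ± 10.27 = (-6.97, 13.57)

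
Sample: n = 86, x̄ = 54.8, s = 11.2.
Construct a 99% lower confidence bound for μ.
μ ≥ 51.94

Lower bound (one-sided):
t* = 2.371 (one-sided for 99%)
Lower bound = x̄ - t* · s/√n = 54.8 - 2.371 · 11.2/√86 = 51.94

We are 99% confident that μ ≥ 51.94.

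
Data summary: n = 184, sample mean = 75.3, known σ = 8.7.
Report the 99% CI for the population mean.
(73.65, 76.95)

z-interval (σ known):
z* = 2.576 for 99% confidence

Margin of error = z* · σ/√n = 2.576 · 8.7/√184 = 1.65

CI: (75.3 - 1.65, 75.3 + 1.65) = (73.65, 76.95)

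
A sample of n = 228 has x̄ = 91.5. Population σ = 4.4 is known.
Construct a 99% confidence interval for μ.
(90.75, 92.25)

z-interval (σ known):
z* = 2.576 for 99% confidence

Margin of error = z* · σ/√n = 2.576 · 4.4/√228 = 0.75

CI: (91.5 - 0.75, 91.5 + 0.75) = (90.75, 92.25)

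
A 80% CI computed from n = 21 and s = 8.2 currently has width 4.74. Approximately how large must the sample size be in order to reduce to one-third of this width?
n ≈ 189

CI width ∝ 1/√n
To reduce width by factor 3, need √n to grow by 3 → need 3² = 9 times as many samples.

Current: n = 21, width = 4.74
New: n = 189, width ≈ 1.53

Width reduced by factor of 4.74/1.53 = 3.10.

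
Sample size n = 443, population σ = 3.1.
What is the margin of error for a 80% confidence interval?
Margin of error = 0.19

Margin of error = z* · σ/√n
= 1.282 · 3.1/√443
= 1.282 · 3.1/21.0476
= 0.19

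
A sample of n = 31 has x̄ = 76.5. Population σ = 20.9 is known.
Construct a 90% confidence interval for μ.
(70.33, 82.67)

z-interval (σ known):
z* = 1.645 for 90% confidence

Margin of error = z* · σ/√n = 1.645 · 20.9/√31 = 6.17

CI: (76.5 - 6.17, 76.5 + 6.17) = (70.33, 82.67)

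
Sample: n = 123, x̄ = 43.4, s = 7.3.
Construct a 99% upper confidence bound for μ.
μ ≤ 44.95

Upper bound (one-sided):
t* = 2.357 (one-sided for 99%)
Upper bound = x̄ + t* · s/√n = 43.4 + 2.357 · 7.3/√123 = 44.95

We are 99% confident that μ ≤ 44.95.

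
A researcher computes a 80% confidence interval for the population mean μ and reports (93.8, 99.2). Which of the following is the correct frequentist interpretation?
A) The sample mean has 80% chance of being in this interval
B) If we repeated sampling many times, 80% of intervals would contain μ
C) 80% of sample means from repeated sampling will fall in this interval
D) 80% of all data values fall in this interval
B

A) Wrong — x̄ is observed and sits in the interval by construction.
B) Correct — this is the frequentist long-run coverage interpretation.
C) Wrong — coverage applies to intervals containing μ, not to future x̄ values.
D) Wrong — a CI is about the parameter μ, not individual data values.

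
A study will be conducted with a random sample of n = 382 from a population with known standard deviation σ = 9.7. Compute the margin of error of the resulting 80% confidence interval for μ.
Margin of error = 0.64

Margin of error = z* · σ/√n
= 1.282 · 9.7/√382
= 1.282 · 9.7/19.5448
= 0.64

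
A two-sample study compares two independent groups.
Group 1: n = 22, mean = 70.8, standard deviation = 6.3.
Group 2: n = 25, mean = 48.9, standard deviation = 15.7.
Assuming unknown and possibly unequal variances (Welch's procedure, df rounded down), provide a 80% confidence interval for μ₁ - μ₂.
(17.43, 26.37)

Difference: x̄₁ - x̄₂ = 21.90
SE = √(s₁²/n₁ + s₂²/n₂) = √(6.3²/22 + 15.7²/25) = 3.4152
df = 32.35 → 32 (Welch–Satterthwaite, rounded down)
t* = 1.309

CI: 21.90 ± 1.309 · 3.4152 = 21.90 ± 4.47 = (17.43, 26.37)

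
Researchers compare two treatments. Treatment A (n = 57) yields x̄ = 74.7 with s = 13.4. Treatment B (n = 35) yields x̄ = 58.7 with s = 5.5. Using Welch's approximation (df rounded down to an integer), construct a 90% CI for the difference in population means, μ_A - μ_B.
(12.67, 19.33)

Difference: x̄₁ - x̄₂ = 16.00
SE = √(s₁²/n₁ + s₂²/n₂) = √(13.4²/57 + 5.5²/35) = 2.0036
df = 80.91 → 80 (Welch–Satterthwaite, rounded down)
t* = 1.664

CI: 16.00 ± 1.664 · 2.0036 = 16.00 ± 3.33 = (12.67, 19.33)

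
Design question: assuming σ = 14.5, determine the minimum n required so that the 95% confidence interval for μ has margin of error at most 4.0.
n ≥ 51

For margin E ≤ 4.0:
n ≥ (z* · σ / E)²
n ≥ (1.960 · 14.5 / 4.0)²
n ≥ 50.48

Minimum n = 51 (rounding up)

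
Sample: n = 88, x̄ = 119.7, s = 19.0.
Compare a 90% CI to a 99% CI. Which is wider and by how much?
99% CI is wider by 3.93

df = 87
90% CI: t* = 1.663, (116.33, 123.07), width = 2 · t* · s/√n = 6.74
99% CI: t* = 2.634, (114.37, 125.03), width = 2 · t* · s/√n = 10.67

The 99% CI is wider by 10.67 - 6.74 = 3.93.
Higher confidence requires a wider interval.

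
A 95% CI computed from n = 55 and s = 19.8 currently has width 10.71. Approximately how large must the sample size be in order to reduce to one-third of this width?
n ≈ 495

CI width ∝ 1/√n
To reduce width by factor 3, need √n to grow by 3 → need 3² = 9 times as many samples.

Current: n = 55, width = 10.71
New: n = 495, width ≈ 3.50

Width reduced by factor of 10.71/3.50 = 3.06.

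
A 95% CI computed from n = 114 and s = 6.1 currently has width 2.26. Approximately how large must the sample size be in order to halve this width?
n ≈ 456

CI width ∝ 1/√n
To reduce width by factor 2, need √n to grow by 2 → need 2² = 4 times as many samples.

Current: n = 114, width = 2.26
New: n = 456, width ≈ 1.12

Width reduced by factor of 2.26/1.12 = 2.02.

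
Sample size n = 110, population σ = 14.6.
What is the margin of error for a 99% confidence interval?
Margin of error = 3.59

Margin of error = z* · σ/√n
= 2.576 · 14.6/√110
= 2.576 · 14.6/10.4881
= 3.59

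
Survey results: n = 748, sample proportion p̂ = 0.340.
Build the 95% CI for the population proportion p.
(0.306, 0.374)

Proportion CI:
SE = √(p̂(1-p̂)/n) = √(0.340 · 0.660 / 748) = 0.01732

z* = 1.960
Margin = z* · SE = 1.960 · 0.01732 = 0.0339

CI: 0.340 ± 0.0339 = (0.306, 0.374)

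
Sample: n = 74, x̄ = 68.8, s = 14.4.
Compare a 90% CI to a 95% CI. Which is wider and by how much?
95% CI is wider by 1.09

df = 73
90% CI: t* = 1.666, (66.01, 71.59), width = 2 · t* · s/√n = 5.58
95% CI: t* = 1.993, (65.46, 72.14), width = 2 · t* · s/√n = 6.67

The 95% CI is wider by 6.67 - 5.58 = 1.09.
Higher confidence requires a wider interval.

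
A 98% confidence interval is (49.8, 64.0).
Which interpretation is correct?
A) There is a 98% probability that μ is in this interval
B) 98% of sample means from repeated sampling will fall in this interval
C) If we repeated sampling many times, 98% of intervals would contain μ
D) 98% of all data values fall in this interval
C

A) Wrong — μ is fixed; the randomness lives in the interval, not in μ.
B) Wrong — coverage applies to intervals containing μ, not to future x̄ values.
C) Correct — this is the frequentist long-run coverage interpretation.
D) Wrong — a CI is about the parameter μ, not individual data values.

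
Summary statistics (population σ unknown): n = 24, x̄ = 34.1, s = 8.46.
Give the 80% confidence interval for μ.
(31.82, 36.38)

t-interval (σ unknown):
df = n - 1 = 23
t* = 1.319 for 80% confidence

Margin of error = t* · s/√n = 1.319 · 8.46/√24 = 2.28

CI: (31.82, 36.38)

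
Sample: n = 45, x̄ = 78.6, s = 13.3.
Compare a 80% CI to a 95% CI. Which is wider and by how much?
95% CI is wider by 2.83

df = 44
80% CI: t* = 1.301, (76.02, 81.18), width = 2 · t* · s/√n = 5.16
95% CI: t* = 2.015, (74.60, 82.60), width = 2 · t* · s/√n = 7.99

The 95% CI is wider by 7.99 - 5.16 = 2.83.
Higher confidence requires a wider interval.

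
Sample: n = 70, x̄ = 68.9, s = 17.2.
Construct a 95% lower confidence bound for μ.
μ ≥ 65.47

Lower bound (one-sided):
t* = 1.667 (one-sided for 95%)
Lower bound = x̄ - t* · s/√n = 68.9 - 1.667 · 17.2/√70 = 65.47

We are 95% confident that μ ≥ 65.47.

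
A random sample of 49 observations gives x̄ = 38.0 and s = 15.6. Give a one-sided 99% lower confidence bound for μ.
μ ≥ 32.64

Lower bound (one-sided):
t* = 2.407 (one-sided for 99%)
Lower bound = x̄ - t* · s/√n = 38.0 - 2.407 · 15.6/√49 = 32.64

We are 99% confident that μ ≥ 32.64.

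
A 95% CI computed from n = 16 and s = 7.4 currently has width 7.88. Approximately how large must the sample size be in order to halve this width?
n ≈ 64

CI width ∝ 1/√n
To reduce width by factor 2, need √n to grow by 2 → need 2² = 4 times as many samples.

Current: n = 16, width = 7.88
New: n = 64, width ≈ 3.70

Width reduced by factor of 7.88/3.70 = 2.13.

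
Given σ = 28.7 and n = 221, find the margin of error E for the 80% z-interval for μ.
Margin of error = 2.47

Margin of error = z* · σ/√n
= 1.282 · 28.7/√221
= 1.282 · 28.7/14.8661
= 2.47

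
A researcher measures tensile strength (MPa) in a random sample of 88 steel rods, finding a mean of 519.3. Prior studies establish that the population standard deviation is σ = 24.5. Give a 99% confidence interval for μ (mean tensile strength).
(512.57, 526.03)

z-interval (σ known):
z* = 2.576 for 99% confidence

Margin of error = z* · σ/√n = 2.576 · 24.5/√88 = 6.73

CI: (519.3 - 6.73, 519.3 + 6.73) = (512.57, 526.03)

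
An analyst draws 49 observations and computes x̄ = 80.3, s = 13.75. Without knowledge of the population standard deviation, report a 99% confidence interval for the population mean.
(75.03, 85.57)

t-interval (σ unknown):
df = n - 1 = 48
t* = 2.682 for 99% confidence

Margin of error = t* · s/√n = 2.682 · 13.75/√49 = 5.27

CI: (75.03, 85.57)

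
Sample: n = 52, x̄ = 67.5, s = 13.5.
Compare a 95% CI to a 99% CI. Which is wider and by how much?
99% CI is wider by 2.50

df = 51
95% CI: t* = 2.008, (63.74, 71.26), width = 2 · t* · s/√n = 7.52
99% CI: t* = 2.676, (62.49, 72.51), width = 2 · t* · s/√n = 10.02

The 99% CI is wider by 10.02 - 7.52 = 2.50.
Higher confidence requires a wider interval.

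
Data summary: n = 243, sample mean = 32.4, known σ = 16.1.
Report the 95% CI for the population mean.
(30.38, 34.42)

z-interval (σ known):
z* = 1.960 for 95% confidence

Margin of error = z* · σ/√n = 1.960 · 16.1/√243 = 2.02

CI: (32.4 - 2.02, 32.4 + 2.02) = (30.38, 34.42)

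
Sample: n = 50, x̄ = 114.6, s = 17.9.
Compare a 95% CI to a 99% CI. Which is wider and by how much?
99% CI is wider by 3.39

df = 49
95% CI: t* = 2.010, (109.51, 119.69), width = 2 · t* · s/√n = 10.18
99% CI: t* = 2.680, (107.82, 121.38), width = 2 · t* · s/√n = 13.57

The 99% CI is wider by 13.57 - 10.18 = 3.39.
Higher confidence requires a wider interval.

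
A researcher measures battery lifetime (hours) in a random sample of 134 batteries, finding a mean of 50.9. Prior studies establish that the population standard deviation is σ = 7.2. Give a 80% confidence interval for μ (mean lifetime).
(50.10, 51.70)

z-interval (σ known):
z* = 1.282 for 80% confidence

Margin of error = z* · σ/√n = 1.282 · 7.2/√134 = 0.80

CI: (50.9 - 0.80, 50.9 + 0.80) = (50.10, 51.70)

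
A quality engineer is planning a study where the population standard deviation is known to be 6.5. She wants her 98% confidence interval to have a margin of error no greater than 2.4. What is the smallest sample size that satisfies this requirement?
n ≥ 40

For margin E ≤ 2.4:
n ≥ (z* · σ / E)²
n ≥ (2.326 · 6.5 / 2.4)²
n ≥ 39.68

Minimum n = 40 (rounding up)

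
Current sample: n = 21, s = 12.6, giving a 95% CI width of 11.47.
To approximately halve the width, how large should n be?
n ≈ 84

CI width ∝ 1/√n
To reduce width by factor 2, need √n to grow by 2 → need 2² = 4 times as many samples.

Current: n = 21, width = 11.47
New: n = 84, width ≈ 5.47

Width reduced by factor of 11.47/5.47 = 2.10.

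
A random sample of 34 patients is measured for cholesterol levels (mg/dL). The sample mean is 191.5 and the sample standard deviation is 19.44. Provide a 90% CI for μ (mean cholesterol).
(185.86, 197.14)

t-interval (σ unknown):
df = n - 1 = 33
t* = 1.692 for 90% confidence

Margin of error = t* · s/√n = 1.692 · 19.44/√34 = 5.64

CI: (185.86, 197.14)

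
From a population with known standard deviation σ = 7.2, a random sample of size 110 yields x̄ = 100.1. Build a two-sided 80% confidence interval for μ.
(99.22, 100.98)

z-interval (σ known):
z* = 1.282 for 80% confidence

Margin of error = z* · σ/√n = 1.282 · 7.2/√110 = 0.88

CI: (100.1 - 0.88, 100.1 + 0.88) = (99.22, 100.98)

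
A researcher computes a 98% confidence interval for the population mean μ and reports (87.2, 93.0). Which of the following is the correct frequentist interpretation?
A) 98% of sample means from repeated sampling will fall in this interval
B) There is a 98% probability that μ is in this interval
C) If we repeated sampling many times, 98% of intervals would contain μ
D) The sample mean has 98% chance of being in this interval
C

A) Wrong — coverage applies to intervals containing μ, not to future x̄ values.
B) Wrong — μ is fixed; the randomness lives in the interval, not in μ.
C) Correct — this is the frequentist long-run coverage interpretation.
D) Wrong — x̄ is observed and sits in the interval by construction.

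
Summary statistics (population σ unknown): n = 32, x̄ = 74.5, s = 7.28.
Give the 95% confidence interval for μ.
(71.87, 77.13)

t-interval (σ unknown):
df = n - 1 = 31
t* = 2.040 for 95% confidence

Margin of error = t* · s/√n = 2.040 · 7.28/√32 = 2.63

CI: (71.87, 77.13)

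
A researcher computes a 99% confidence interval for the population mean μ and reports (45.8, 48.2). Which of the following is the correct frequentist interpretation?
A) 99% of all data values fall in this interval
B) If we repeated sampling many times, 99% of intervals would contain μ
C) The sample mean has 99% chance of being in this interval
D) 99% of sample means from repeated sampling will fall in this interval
B

A) Wrong — a CI is about the parameter μ, not individual data values.
B) Correct — this is the frequentist long-run coverage interpretation.
C) Wrong — x̄ is observed and sits in the interval by construction.
D) Wrong — coverage applies to intervals containing μ, not to future x̄ values.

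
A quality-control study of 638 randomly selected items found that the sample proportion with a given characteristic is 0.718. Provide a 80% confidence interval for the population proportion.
(0.695, 0.741)

Proportion CI:
SE = √(p̂(1-p̂)/n) = √(0.718 · 0.282 / 638) = 0.01781

z* = 1.282
Margin = z* · SE = 1.282 · 0.01781 = 0.0228

CI: 0.718 ± 0.0228 = (0.695, 0.741)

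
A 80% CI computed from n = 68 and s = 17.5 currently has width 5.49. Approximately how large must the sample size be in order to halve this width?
n ≈ 272

CI width ∝ 1/√n
To reduce width by factor 2, need √n to grow by 2 → need 2² = 4 times as many samples.

Current: n = 68, width = 5.49
New: n = 272, width ≈ 2.73

Width reduced by factor of 5.49/2.73 = 2.01.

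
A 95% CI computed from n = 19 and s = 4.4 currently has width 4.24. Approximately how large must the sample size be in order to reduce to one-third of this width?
n ≈ 171

CI width ∝ 1/√n
To reduce width by factor 3, need √n to grow by 3 → need 3² = 9 times as many samples.

Current: n = 19, width = 4.24
New: n = 171, width ≈ 1.33

Width reduced by factor of 4.24/1.33 = 3.19.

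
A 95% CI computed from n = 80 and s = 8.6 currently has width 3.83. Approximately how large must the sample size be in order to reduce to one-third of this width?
n ≈ 720

CI width ∝ 1/√n
To reduce width by factor 3, need √n to grow by 3 → need 3² = 9 times as many samples.

Current: n = 80, width = 3.83
New: n = 720, width ≈ 1.26

Width reduced by factor of 3.83/1.26 = 3.04.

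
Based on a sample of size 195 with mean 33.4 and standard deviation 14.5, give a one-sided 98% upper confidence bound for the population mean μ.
μ ≤ 35.55

Upper bound (one-sided):
t* = 2.068 (one-sided for 98%)
Upper bound = x̄ + t* · s/√n = 33.4 + 2.068 · 14.5/√195 = 35.55

We are 98% confident that μ ≤ 35.55.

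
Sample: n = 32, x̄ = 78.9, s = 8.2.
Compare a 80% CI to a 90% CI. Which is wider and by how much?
90% CI is wider by 1.13

df = 31
80% CI: t* = 1.309, (77.00, 80.80), width = 2 · t* · s/√n = 3.79
90% CI: t* = 1.696, (76.44, 81.36), width = 2 · t* · s/√n = 4.92

The 90% CI is wider by 4.92 - 3.79 = 1.13.
Higher confidence requires a wider interval.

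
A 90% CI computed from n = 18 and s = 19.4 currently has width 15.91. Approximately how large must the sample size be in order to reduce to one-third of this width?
n ≈ 162

CI width ∝ 1/√n
To reduce width by factor 3, need √n to grow by 3 → need 3² = 9 times as many samples.

Current: n = 18, width = 15.91
New: n = 162, width ≈ 5.04

Width reduced by factor of 15.91/5.04 = 3.16.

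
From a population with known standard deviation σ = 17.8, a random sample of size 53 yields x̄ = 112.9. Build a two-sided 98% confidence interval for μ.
(107.21, 118.59)

z-interval (σ known):
z* = 2.326 for 98% confidence

Margin of error = z* · σ/√n = 2.326 · 17.8/√53 = 5.69

CI: (112.9 - 5.69, 112.9 + 5.69) = (107.21, 118.59)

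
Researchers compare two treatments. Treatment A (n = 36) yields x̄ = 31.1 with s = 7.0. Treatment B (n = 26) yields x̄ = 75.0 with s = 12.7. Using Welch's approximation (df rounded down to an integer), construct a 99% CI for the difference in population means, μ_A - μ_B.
(-51.39, -36.41)

Difference: x̄₁ - x̄₂ = -43.90
SE = √(s₁²/n₁ + s₂²/n₂) = √(7.0²/36 + 12.7²/26) = 2.7504
df = 35.94 → 35 (Welch–Satterthwaite, rounded down)
t* = 2.724

CI: -43.90 ± 2.724 · 2.7504 = -43.90 ± 7.49 = (-51.39, -36.41)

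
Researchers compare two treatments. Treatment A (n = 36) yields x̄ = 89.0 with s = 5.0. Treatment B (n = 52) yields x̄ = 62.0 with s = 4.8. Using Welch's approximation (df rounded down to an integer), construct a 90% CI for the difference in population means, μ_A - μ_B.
(25.22, 28.78)

Difference: x̄₁ - x̄₂ = 27.00
SE = √(s₁²/n₁ + s₂²/n₂) = √(5.0²/36 + 4.8²/52) = 1.0665
df = 73.40 → 73 (Welch–Satterthwaite, rounded down)
t* = 1.666

CI: 27.00 ± 1.666 · 1.0665 = 27.00 ± 1.78 = (25.22, 28.78)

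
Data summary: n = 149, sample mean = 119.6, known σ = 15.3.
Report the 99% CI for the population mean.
(116.37, 122.83)

z-interval (σ known):
z* = 2.576 for 99% confidence

Margin of error = z* · σ/√n = 2.576 · 15.3/√149 = 3.23

CI: (119.6 - 3.23, 119.6 + 3.23) = (116.37, 122.83)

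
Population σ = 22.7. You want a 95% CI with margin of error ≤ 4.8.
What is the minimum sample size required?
n ≥ 86

For margin E ≤ 4.8:
n ≥ (z* · σ / E)²
n ≥ (1.960 · 22.7 / 4.8)²
n ≥ 85.92

Minimum n = 86 (rounding up)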